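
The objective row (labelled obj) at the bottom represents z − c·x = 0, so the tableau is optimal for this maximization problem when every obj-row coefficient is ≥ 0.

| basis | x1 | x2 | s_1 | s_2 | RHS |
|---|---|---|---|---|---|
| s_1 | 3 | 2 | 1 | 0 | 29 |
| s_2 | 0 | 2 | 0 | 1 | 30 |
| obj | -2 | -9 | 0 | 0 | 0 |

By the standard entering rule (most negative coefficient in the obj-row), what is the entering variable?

x2

Negative obj-row entries: x1: -2, x2: -9.
The most negative is -9 in column x2, so x2 enters.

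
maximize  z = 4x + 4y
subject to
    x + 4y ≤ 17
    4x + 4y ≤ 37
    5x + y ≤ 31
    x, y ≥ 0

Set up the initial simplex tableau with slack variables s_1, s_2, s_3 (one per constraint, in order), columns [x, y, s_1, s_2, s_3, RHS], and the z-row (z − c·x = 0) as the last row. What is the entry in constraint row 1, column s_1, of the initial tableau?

1

Slack s_1 belongs to constraint 1; its column is the unit vector e_1, so the entry in row 1 is 1.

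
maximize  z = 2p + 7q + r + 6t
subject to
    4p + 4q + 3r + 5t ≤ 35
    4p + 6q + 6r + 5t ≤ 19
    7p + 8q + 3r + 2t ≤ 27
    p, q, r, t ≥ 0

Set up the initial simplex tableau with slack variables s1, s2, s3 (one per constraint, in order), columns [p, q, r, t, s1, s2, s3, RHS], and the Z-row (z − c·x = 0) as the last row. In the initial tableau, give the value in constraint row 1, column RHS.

The RHS of constraint 1 is b_1 = 35.

35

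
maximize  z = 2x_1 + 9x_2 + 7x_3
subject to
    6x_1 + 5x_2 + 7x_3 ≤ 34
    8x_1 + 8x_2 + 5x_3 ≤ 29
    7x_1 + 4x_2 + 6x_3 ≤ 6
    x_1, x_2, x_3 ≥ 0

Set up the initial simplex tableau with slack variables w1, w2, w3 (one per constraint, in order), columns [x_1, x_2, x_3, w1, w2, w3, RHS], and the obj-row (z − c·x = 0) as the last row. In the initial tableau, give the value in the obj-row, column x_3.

-7

The obj-row carries the negated objective coefficients: the x_3 entry is -7.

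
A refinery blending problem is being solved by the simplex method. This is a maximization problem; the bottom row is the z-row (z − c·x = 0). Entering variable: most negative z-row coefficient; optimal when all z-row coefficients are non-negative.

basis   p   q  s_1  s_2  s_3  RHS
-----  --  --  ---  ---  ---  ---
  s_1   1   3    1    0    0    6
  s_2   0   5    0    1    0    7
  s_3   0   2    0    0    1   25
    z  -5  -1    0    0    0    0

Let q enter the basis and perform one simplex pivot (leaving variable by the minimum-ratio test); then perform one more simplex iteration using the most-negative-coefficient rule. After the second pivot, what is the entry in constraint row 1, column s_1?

Ratio test on column q — row 1: 6/3 = 2; row 2: 7/5 = 7/5; row 3: 25/2 = 25/2. Minimum is 7/5 at row 2 (s_2 leaves); pivot element 5.
Divide row 2 by 5; eliminate column q from the other rows.
Second iteration: most negative z-row entry is -5 in column p, so p enters.
Ratio test on column p — row 1: (9/5)/1 = 9/5; row 2: entry 0 ≤ 0; row 3: entry 0 ≤ 0. Minimum is 9/5 at row 1 (s_1 leaves); pivot element 1.
Divide row 1 by 1; eliminate column p from the other rows.
After both pivots, the entry at constraint row 1, column s_1 is 1.

1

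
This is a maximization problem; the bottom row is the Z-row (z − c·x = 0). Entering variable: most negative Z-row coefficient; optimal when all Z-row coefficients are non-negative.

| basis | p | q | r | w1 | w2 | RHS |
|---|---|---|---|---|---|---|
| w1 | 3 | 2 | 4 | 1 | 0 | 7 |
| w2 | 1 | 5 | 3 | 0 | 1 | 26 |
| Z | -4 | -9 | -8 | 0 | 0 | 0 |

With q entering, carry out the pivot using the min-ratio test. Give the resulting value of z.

63/2

Ratio test on column q — row 1: 7/2 = 7/2; row 2: 26/5 = 26/5. Minimum is 7/2 at row 1 (w1 leaves); pivot element 2.
Pivot on row 1; the Z-row RHS becomes 0 − (-9)·(7/2) = 63/2.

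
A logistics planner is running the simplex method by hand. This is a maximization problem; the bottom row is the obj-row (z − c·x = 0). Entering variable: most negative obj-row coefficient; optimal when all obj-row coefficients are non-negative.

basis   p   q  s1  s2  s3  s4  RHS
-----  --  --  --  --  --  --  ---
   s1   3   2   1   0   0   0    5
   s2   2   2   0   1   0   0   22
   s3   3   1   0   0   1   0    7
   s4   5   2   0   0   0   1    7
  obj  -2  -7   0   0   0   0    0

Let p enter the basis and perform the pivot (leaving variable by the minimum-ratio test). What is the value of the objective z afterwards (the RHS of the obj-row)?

Ratio test on column p — row 1: 5/3 = 5/3; row 2: 22/2 = 11; row 3: 7/3 = 7/3; row 4: 7/5 = 7/5. Minimum is 7/5 at row 4 (s4 leaves); pivot element 5.
Pivot on row 4; the obj-row RHS becomes 0 − (-2)·(7/5) = 14/5.

14/5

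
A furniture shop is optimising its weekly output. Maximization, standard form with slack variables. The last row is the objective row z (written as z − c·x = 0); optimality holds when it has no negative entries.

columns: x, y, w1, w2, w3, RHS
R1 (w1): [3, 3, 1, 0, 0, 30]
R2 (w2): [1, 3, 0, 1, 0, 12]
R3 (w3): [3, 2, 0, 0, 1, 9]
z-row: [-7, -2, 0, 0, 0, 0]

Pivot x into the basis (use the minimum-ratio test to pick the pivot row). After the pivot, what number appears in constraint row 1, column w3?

-1

Ratio test on column x — row 1: 30/3 = 10; row 2: 12/1 = 12; row 3: 9/3 = 3. Minimum is 3 at row 3 (w3 leaves); pivot element 3.
Divide row 3 by 3; eliminate column x from the other rows.
Row 1 update in column w3: 0 − 3·(1/3) = -1.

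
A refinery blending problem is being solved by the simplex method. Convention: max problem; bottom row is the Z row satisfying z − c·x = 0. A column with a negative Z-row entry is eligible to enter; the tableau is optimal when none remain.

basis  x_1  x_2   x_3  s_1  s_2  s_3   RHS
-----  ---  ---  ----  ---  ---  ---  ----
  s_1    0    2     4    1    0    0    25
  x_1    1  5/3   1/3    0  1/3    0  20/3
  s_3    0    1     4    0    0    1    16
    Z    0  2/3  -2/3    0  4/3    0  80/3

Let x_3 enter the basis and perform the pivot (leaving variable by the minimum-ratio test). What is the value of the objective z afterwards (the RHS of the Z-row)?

88/3

Ratio test on column x_3 — row 1: 25/4 = 25/4; row 2: (20/3)/(1/3) = 20; row 3: 16/4 = 4. Minimum is 4 at row 3 (s_3 leaves); pivot element 4.
Pivot on row 3; the Z-row RHS becomes 80/3 − (-2/3)·4 = 88/3.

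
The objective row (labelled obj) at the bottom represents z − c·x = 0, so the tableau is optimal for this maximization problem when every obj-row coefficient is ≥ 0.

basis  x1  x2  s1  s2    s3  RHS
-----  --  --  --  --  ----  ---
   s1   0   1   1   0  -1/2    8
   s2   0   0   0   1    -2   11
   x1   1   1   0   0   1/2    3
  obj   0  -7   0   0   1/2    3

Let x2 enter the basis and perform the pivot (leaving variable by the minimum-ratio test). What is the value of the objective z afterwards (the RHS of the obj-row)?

Ratio test on column x2 — row 1: 8/1 = 8; row 2: entry 0 ≤ 0; row 3: 3/1 = 3. Minimum is 3 at row 3 (x1 leaves); pivot element 1.
Pivot on row 3; the obj-row RHS becomes 3 − (-7)·3 = 24.

24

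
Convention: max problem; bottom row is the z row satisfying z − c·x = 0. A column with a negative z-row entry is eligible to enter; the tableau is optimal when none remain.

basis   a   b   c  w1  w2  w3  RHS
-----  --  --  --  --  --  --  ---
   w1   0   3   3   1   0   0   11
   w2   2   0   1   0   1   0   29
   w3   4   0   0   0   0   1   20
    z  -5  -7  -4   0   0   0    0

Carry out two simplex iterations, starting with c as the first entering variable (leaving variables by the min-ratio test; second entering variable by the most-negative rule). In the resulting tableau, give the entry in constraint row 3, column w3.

Ratio test on column c — row 1: 11/3 = 11/3; row 2: 29/1 = 29; row 3: entry 0 ≤ 0. Minimum is 11/3 at row 1 (w1 leaves); pivot element 3.
Divide row 1 by 3; eliminate column c from the other rows.
Second iteration: most negative z-row entry is -5 in column a, so a enters.
Ratio test on column a — row 1: entry 0 ≤ 0; row 2: (76/3)/2 = 38/3; row 3: 20/4 = 5. Minimum is 5 at row 3 (w3 leaves); pivot element 4.
Divide row 3 by 4; eliminate column a from the other rows.
After both pivots, the entry at constraint row 3, column w3 is 1/4.

1/4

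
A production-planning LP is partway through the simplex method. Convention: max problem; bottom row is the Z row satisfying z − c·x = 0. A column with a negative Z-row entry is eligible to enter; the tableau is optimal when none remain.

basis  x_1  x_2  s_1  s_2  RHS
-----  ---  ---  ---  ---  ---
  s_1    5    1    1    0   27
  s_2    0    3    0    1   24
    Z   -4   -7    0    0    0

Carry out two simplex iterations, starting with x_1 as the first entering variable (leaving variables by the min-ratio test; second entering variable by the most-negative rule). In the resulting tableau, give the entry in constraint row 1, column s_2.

-1/15

Ratio test on column x_1 — row 1: 27/5 = 27/5; row 2: entry 0 ≤ 0. Minimum is 27/5 at row 1 (s_1 leaves); pivot element 5.
Divide row 1 by 5; eliminate column x_1 from the other rows.
Second iteration: most negative Z-row entry is -31/5 in column x_2, so x_2 enters.
Ratio test on column x_2 — row 1: (27/5)/(1/5) = 27; row 2: 24/3 = 8. Minimum is 8 at row 2 (s_2 leaves); pivot element 3.
Divide row 2 by 3; eliminate column x_2 from the other rows.
After both pivots, the entry at constraint row 1, column s_2 is -1/15.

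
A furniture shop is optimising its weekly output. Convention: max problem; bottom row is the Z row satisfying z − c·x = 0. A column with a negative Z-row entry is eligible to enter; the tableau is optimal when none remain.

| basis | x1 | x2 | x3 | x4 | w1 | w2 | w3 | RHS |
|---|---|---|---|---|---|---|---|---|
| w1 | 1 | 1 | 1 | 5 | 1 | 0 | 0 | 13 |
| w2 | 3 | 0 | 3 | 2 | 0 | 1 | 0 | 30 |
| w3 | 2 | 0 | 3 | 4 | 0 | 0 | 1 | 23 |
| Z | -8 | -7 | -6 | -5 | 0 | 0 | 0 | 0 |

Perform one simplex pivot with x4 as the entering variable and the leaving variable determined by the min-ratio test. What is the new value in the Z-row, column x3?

-5

Ratio test on column x4 — row 1: 13/5 = 13/5; row 2: 30/2 = 15; row 3: 23/4 = 23/4. Minimum is 13/5 at row 1 (w1 leaves); pivot element 5.
Divide row 1 by 5; eliminate column x4 from the other rows.
Z-row update in column x3: -6 − (-5)·(1/5) = -5.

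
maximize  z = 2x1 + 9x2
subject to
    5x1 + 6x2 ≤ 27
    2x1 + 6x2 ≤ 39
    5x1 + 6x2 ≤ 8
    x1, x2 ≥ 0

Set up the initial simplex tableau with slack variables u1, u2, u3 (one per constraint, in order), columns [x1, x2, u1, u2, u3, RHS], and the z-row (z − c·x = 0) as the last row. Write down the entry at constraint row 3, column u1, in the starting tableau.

Slack u1 belongs to constraint 1; its column is the unit vector e_1, so the entry in row 3 is 0.

0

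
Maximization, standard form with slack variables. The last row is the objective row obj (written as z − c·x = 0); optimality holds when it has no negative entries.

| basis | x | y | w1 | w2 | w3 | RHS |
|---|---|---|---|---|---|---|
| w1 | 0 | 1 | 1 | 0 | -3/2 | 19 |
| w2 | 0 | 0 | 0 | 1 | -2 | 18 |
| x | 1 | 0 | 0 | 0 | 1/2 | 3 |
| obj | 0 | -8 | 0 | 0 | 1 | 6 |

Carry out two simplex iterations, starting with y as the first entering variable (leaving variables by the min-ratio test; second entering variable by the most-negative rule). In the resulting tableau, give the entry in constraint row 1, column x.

3

Ratio test on column y — row 1: 19/1 = 19; row 2: entry 0 ≤ 0; row 3: entry 0 ≤ 0. Minimum is 19 at row 1 (w1 leaves); pivot element 1.
Divide row 1 by 1; eliminate column y from the other rows.
Second iteration: most negative obj-row entry is -11 in column w3, so w3 enters.
Ratio test on column w3 — row 1: entry -3/2 ≤ 0; row 2: entry -2 ≤ 0; row 3: 3/(1/2) = 6. Minimum is 6 at row 3 (x leaves); pivot element 1/2.
Divide row 3 by 1/2; eliminate column w3 from the other rows.
After both pivots, the entry at constraint row 1, column x is 3.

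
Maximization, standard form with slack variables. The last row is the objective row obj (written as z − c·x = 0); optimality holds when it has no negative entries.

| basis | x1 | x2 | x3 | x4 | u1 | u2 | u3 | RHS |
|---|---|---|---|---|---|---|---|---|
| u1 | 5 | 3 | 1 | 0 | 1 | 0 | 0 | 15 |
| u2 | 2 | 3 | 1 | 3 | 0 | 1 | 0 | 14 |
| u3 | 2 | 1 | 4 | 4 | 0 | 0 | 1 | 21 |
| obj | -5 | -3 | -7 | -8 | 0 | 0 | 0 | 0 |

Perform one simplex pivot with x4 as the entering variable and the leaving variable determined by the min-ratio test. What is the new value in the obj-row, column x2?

Ratio test on column x4 — row 1: entry 0 ≤ 0; row 2: 14/3 = 14/3; row 3: 21/4 = 21/4. Minimum is 14/3 at row 2 (u2 leaves); pivot element 3.
Divide row 2 by 3; eliminate column x4 from the other rows.
obj-row update in column x2: -3 − (-8)·1 = 5.

5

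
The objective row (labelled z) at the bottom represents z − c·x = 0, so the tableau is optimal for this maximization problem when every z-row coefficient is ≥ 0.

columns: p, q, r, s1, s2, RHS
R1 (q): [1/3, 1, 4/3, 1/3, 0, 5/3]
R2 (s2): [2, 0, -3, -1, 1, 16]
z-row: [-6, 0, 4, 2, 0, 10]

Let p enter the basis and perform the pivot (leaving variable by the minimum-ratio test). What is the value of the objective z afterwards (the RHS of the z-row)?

40

Ratio test on column p — row 1: (5/3)/(1/3) = 5; row 2: 16/2 = 8. Minimum is 5 at row 1 (q leaves); pivot element 1/3.
Pivot on row 1; the z-row RHS becomes 10 − (-6)·5 = 40.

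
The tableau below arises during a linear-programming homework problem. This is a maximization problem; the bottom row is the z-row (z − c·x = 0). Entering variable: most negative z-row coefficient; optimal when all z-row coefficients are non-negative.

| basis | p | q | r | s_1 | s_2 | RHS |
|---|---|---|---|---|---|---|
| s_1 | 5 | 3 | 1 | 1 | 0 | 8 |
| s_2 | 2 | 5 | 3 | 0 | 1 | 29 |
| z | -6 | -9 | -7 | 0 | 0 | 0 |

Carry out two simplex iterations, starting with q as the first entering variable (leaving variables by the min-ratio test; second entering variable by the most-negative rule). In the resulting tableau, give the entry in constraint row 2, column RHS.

Ratio test on column q — row 1: 8/3 = 8/3; row 2: 29/5 = 29/5. Minimum is 8/3 at row 1 (s_1 leaves); pivot element 3.
Divide row 1 by 3; eliminate column q from the other rows.
Second iteration: most negative z-row entry is -4 in column r, so r enters.
Ratio test on column r — row 1: (8/3)/(1/3) = 8; row 2: (47/3)/(4/3) = 47/4. Minimum is 8 at row 1 (q leaves); pivot element 1/3.
Divide row 1 by 1/3; eliminate column r from the other rows.
After both pivots, the entry at constraint row 2, column RHS is 5.

5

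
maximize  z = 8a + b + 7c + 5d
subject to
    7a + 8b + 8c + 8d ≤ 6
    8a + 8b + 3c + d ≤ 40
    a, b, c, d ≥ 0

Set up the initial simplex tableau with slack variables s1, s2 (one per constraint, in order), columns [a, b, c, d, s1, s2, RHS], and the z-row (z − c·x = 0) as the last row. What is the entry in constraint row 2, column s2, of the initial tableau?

Slack s2 belongs to constraint 2; its column is the unit vector e_2, so the entry in row 2 is 1.

1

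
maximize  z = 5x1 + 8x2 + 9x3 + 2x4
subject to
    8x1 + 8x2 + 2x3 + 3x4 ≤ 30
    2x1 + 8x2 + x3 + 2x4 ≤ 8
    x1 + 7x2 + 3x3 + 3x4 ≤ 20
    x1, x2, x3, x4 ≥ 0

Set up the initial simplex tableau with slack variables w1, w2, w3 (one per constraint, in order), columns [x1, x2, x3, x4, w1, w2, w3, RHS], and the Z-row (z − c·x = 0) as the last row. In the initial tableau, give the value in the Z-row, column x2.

-8

The Z-row carries the negated objective coefficients: the x2 entry is -8.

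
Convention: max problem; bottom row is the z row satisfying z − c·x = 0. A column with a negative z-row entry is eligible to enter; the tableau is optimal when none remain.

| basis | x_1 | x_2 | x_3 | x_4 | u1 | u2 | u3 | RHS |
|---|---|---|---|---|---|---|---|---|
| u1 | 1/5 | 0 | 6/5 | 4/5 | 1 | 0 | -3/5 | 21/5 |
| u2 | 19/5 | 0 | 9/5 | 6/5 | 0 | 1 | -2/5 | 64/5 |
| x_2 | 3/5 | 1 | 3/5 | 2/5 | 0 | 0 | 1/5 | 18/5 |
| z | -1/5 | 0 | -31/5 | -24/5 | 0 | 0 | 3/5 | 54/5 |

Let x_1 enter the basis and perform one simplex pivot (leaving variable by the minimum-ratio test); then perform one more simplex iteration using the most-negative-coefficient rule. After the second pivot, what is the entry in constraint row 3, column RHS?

4/7

Ratio test on column x_1 — row 1: (21/5)/(1/5) = 21; row 2: (64/5)/(19/5) = 64/19; row 3: (18/5)/(3/5) = 6. Minimum is 64/19 at row 2 (u2 leaves); pivot element 19/5.
Divide row 2 by 19/5; eliminate column x_1 from the other rows.
Second iteration: most negative z-row entry is -116/19 in column x_3, so x_3 enters.
Ratio test on column x_3 — row 1: (67/19)/(21/19) = 67/21; row 2: (64/19)/(9/19) = 64/9; row 3: (30/19)/(6/19) = 5. Minimum is 67/21 at row 1 (u1 leaves); pivot element 21/19.
Divide row 1 by 21/19; eliminate column x_3 from the other rows.
After both pivots, the entry at constraint row 3, column RHS is 4/7.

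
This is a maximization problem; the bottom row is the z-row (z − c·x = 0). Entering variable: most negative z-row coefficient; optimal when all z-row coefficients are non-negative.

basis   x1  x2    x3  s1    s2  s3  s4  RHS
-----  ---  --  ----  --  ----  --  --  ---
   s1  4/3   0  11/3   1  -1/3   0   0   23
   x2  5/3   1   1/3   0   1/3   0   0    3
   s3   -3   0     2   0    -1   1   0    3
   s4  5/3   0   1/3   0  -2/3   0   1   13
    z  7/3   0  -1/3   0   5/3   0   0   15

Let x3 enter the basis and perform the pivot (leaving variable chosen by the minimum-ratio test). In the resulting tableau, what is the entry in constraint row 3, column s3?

Ratio test on column x3 — row 1: 23/(11/3) = 69/11; row 2: 3/(1/3) = 9; row 3: 3/2 = 3/2; row 4: 13/(1/3) = 39. Minimum is 3/2 at row 3 (s3 leaves); pivot element 2.
Divide row 3 by 2; eliminate column x3 from the other rows.
In the new row 3, the s3 entry is the old entry divided by the pivot: 1/2 = 1/2.

1/2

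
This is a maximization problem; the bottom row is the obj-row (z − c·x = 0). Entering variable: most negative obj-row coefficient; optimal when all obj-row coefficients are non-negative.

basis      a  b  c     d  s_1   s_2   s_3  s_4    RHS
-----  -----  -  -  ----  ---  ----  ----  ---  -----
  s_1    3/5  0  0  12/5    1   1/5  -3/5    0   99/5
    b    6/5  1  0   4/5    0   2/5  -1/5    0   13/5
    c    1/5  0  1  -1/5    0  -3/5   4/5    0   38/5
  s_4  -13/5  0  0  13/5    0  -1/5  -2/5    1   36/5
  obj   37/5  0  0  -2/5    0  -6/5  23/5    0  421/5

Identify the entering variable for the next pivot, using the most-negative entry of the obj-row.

Negative obj-row entries: d: -2/5, s_2: -6/5.
The most negative is -6/5 in column s_2, so s_2 enters.

s_2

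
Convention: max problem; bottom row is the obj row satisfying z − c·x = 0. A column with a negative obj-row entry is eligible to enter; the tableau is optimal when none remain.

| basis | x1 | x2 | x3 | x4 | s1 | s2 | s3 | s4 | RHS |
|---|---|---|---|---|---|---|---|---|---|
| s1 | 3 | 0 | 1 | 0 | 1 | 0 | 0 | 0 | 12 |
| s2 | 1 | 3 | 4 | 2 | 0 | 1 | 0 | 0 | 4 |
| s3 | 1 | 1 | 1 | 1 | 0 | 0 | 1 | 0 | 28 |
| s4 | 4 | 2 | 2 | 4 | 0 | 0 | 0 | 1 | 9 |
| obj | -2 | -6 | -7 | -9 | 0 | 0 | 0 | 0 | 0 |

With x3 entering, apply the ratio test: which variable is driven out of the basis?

Column x3 entries and ratios — s1: 12/1 = 12; s2: 4/4 = 1; s3: 28/1 = 28; s4: 9/2 = 9/2.
Smallest ratio is 1 in the row of s2, so s2 leaves.

s2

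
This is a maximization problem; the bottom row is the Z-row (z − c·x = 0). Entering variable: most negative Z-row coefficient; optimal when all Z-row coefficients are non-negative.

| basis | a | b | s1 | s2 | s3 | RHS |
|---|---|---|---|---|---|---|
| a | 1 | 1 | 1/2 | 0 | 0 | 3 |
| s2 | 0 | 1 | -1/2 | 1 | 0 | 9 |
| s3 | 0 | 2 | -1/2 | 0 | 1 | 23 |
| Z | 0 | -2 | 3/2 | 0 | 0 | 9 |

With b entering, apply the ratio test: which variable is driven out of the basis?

a

Column b entries and ratios — a: 3/1 = 3; s2: 9/1 = 9; s3: 23/2 = 23/2.
Smallest ratio is 3 in the row of a, so a leaves.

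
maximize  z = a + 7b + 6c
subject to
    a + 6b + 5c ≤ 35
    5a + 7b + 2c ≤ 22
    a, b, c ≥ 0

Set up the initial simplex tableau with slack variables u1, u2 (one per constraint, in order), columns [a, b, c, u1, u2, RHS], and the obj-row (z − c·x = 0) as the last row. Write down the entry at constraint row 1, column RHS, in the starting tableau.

35

The RHS of constraint 1 is b_1 = 35.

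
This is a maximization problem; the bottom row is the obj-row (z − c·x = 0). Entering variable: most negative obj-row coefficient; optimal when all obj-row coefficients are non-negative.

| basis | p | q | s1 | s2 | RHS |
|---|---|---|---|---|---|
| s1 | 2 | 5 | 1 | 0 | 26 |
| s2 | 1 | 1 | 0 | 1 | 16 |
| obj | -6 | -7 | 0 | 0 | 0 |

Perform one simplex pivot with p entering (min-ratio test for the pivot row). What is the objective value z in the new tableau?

78

Ratio test on column p — row 1: 26/2 = 13; row 2: 16/1 = 16. Minimum is 13 at row 1 (s1 leaves); pivot element 2.
Pivot on row 1; the obj-row RHS becomes 0 − (-6)·13 = 78.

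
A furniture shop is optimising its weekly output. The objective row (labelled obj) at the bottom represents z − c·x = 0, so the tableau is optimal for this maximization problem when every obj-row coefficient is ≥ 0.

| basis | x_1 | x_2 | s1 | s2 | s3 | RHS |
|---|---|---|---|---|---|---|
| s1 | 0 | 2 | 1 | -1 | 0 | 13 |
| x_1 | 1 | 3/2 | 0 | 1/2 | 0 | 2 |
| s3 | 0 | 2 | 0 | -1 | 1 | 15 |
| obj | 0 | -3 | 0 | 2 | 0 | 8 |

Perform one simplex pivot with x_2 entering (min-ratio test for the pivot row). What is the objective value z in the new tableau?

Ratio test on column x_2 — row 1: 13/2 = 13/2; row 2: 2/(3/2) = 4/3; row 3: 15/2 = 15/2. Minimum is 4/3 at row 2 (x_1 leaves); pivot element 3/2.
Pivot on row 2; the obj-row RHS becomes 8 − (-3)·(4/3) = 12.

12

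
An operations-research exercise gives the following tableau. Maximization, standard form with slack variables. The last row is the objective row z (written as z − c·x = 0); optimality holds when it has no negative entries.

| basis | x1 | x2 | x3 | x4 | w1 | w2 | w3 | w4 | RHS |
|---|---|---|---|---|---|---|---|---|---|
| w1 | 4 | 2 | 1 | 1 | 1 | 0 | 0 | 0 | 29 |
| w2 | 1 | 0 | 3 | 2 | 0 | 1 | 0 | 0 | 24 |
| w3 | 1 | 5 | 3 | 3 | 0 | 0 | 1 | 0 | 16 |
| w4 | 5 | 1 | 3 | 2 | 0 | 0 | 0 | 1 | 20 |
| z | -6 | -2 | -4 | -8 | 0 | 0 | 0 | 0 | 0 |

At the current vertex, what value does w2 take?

24

w2 is basic (row 2); its value is the RHS of that row, 24.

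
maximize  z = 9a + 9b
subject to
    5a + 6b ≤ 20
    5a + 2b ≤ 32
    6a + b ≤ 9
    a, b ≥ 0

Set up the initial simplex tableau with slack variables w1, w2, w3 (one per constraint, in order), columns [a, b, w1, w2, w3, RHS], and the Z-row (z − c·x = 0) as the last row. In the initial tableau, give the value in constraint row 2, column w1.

Slack w1 belongs to constraint 1; its column is the unit vector e_1, so the entry in row 2 is 0.

0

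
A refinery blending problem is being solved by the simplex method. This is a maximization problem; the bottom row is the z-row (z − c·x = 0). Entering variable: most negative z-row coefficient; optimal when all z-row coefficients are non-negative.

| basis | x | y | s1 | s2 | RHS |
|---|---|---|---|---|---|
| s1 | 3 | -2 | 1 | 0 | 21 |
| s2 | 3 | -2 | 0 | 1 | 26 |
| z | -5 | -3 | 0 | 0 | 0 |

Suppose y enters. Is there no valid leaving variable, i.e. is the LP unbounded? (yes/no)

Every constraint-row entry in column y is ≤ 0, so increasing y is unbounded.

yes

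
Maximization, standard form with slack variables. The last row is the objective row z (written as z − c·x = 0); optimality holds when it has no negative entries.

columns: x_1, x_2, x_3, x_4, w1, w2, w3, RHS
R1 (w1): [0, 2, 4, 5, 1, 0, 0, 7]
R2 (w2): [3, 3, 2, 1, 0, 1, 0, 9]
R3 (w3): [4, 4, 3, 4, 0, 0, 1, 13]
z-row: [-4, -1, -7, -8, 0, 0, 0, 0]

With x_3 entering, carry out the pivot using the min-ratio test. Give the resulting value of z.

49/4

Ratio test on column x_3 — row 1: 7/4 = 7/4; row 2: 9/2 = 9/2; row 3: 13/3 = 13/3. Minimum is 7/4 at row 1 (w1 leaves); pivot element 4.
Pivot on row 1; the z-row RHS becomes 0 − (-7)·(7/4) = 49/4.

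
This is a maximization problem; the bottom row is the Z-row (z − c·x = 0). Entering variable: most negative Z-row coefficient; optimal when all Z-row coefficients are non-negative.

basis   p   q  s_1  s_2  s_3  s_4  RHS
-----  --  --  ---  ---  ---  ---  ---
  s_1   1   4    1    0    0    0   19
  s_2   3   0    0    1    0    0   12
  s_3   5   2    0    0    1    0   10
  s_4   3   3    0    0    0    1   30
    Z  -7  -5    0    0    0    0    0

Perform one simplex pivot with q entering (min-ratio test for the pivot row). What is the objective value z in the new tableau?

Ratio test on column q — row 1: 19/4 = 19/4; row 2: entry 0 ≤ 0; row 3: 10/2 = 5; row 4: 30/3 = 10. Minimum is 19/4 at row 1 (s_1 leaves); pivot element 4.
Pivot on row 1; the Z-row RHS becomes 0 − (-5)·(19/4) = 95/4.

95/4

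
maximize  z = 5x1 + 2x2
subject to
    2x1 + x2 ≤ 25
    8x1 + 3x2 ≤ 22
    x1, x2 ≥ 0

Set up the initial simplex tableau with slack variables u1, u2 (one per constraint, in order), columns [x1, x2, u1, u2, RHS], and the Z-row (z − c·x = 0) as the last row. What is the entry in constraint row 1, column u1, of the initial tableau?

1

Slack u1 belongs to constraint 1; its column is the unit vector e_1, so the entry in row 1 is 1.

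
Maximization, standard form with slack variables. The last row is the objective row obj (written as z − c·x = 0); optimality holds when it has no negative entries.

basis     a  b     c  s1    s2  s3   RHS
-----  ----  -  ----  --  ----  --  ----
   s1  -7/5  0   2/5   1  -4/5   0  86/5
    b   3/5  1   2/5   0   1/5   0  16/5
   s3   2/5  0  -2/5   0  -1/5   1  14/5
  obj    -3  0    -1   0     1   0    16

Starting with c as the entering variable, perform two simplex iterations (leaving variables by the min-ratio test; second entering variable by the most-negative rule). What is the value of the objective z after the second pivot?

Ratio test on column c — row 1: (86/5)/(2/5) = 43; row 2: (16/5)/(2/5) = 8; row 3: entry -2/5 ≤ 0. Minimum is 8 at row 2 (b leaves); pivot element 2/5.
Pivot on row 2; the obj-row RHS becomes 16 − (-1)·8 = 24.
Next entering variable (most negative obj-row entry -3/2): a.
Ratio test on column a — row 1: entry -2 ≤ 0; row 2: 8/(3/2) = 16/3; row 3: 6/1 = 6. Minimum is 16/3 at row 2 (c leaves); pivot element 3/2.
After the second pivot the obj-row RHS is 24 − (-3/2)·(16/3) = 32.

32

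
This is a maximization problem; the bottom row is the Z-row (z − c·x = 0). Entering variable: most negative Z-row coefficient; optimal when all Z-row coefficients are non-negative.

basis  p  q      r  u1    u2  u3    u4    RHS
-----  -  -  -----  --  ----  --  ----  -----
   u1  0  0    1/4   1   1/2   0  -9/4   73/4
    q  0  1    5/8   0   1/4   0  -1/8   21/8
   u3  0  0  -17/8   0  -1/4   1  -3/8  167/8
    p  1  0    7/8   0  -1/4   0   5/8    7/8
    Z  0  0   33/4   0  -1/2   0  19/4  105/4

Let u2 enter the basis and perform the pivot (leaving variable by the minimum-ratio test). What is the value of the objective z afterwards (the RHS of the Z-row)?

63/2

Ratio test on column u2 — row 1: (73/4)/(1/2) = 73/2; row 2: (21/8)/(1/4) = 21/2; row 3: entry -1/4 ≤ 0; row 4: entry -1/4 ≤ 0. Minimum is 21/2 at row 2 (q leaves); pivot element 1/4.
Pivot on row 2; the Z-row RHS becomes 105/4 − (-1/2)·(21/2) = 63/2.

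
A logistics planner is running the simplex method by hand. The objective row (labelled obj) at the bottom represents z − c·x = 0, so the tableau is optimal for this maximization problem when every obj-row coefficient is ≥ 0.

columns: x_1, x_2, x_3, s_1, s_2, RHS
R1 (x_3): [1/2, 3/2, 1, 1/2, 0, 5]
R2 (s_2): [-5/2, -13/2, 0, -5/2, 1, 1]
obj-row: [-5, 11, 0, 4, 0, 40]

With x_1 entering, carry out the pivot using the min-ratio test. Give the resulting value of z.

Ratio test on column x_1 — row 1: 5/(1/2) = 10; row 2: entry -5/2 ≤ 0. Minimum is 10 at row 1 (x_3 leaves); pivot element 1/2.
Pivot on row 1; the obj-row RHS becomes 40 − (-5)·10 = 90.

90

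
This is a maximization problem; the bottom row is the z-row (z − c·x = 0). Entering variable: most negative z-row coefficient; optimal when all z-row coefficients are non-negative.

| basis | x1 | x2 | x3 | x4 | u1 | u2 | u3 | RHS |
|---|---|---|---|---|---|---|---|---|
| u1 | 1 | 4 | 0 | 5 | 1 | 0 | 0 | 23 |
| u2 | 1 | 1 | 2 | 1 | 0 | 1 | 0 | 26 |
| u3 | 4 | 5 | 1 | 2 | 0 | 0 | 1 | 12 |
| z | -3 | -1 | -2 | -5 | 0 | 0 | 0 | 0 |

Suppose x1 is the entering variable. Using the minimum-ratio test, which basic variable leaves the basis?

Column x1 entries and ratios — u1: 23/1 = 23; u2: 26/1 = 26; u3: 12/4 = 3.
Smallest ratio is 3 in the row of u3, so u3 leaves.

u3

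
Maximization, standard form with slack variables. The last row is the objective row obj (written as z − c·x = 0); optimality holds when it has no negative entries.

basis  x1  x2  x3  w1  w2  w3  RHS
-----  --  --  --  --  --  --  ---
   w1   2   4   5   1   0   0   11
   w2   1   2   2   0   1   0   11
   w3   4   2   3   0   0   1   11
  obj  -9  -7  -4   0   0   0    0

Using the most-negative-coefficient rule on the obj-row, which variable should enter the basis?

x1

Negative obj-row entries: x1: -9, x2: -7, x3: -4.
The most negative is -9 in column x1, so x1 enters.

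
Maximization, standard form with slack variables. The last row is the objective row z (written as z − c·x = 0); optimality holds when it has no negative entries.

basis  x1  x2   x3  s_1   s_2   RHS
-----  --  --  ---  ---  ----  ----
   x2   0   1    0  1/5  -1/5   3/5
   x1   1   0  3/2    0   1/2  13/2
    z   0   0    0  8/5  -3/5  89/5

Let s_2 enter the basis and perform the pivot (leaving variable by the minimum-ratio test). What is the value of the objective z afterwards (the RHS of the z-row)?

Ratio test on column s_2 — row 1: entry -1/5 ≤ 0; row 2: (13/2)/(1/2) = 13. Minimum is 13 at row 2 (x1 leaves); pivot element 1/2.
Pivot on row 2; the z-row RHS becomes 89/5 − (-3/5)·13 = 128/5.

128/5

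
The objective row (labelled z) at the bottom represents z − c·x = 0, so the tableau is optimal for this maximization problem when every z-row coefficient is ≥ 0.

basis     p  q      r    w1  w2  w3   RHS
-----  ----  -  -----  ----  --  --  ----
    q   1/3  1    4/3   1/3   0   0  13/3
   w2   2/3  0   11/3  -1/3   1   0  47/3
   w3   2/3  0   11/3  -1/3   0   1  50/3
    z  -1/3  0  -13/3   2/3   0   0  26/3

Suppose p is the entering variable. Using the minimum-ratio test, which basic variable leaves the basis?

Column p entries and ratios — q: (13/3)/(1/3) = 13; w2: (47/3)/(2/3) = 47/2; w3: (50/3)/(2/3) = 25.
Smallest ratio is 13 in the row of q, so q leaves.

q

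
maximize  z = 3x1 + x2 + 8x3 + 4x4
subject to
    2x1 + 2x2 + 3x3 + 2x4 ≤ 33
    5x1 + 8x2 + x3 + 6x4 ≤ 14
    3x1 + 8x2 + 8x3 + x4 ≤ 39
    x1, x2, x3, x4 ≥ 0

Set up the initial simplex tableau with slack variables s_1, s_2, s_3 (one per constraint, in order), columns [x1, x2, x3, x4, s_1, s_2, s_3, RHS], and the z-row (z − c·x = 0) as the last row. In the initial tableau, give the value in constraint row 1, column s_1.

Slack s_1 belongs to constraint 1; its column is the unit vector e_1, so the entry in row 1 is 1.

1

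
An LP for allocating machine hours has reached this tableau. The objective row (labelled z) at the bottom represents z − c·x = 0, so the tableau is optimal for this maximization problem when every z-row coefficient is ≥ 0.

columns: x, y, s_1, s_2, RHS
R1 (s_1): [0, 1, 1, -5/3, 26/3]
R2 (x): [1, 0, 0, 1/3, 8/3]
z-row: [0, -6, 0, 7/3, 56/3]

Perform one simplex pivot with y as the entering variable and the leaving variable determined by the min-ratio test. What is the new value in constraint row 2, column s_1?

0

Ratio test on column y — row 1: (26/3)/1 = 26/3; row 2: entry 0 ≤ 0. Minimum is 26/3 at row 1 (s_1 leaves); pivot element 1.
Divide row 1 by 1; eliminate column y from the other rows.
Row 2 update in column s_1: 0 − 0·1 = 0.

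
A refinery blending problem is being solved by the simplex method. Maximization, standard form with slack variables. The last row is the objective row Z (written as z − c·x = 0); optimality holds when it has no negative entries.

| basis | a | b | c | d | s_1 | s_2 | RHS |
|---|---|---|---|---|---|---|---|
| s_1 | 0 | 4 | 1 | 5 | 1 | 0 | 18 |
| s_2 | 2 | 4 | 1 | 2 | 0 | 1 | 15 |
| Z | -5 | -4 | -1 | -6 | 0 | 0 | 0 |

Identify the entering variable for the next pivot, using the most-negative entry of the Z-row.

d

Negative Z-row entries: a: -5, b: -4, c: -1, d: -6.
The most negative is -6 in column d, so d enters.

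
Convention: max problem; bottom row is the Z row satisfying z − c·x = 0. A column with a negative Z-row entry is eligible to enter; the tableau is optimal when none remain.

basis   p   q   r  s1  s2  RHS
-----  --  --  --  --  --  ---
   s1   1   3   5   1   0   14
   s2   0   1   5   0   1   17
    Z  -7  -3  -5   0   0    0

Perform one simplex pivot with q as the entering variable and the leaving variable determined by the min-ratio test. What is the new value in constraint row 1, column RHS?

14/3

Ratio test on column q — row 1: 14/3 = 14/3; row 2: 17/1 = 17. Minimum is 14/3 at row 1 (s1 leaves); pivot element 3.
Divide row 1 by 3; eliminate column q from the other rows.
In the new row 1, the RHS entry is the old entry divided by the pivot: 14/3 = 14/3.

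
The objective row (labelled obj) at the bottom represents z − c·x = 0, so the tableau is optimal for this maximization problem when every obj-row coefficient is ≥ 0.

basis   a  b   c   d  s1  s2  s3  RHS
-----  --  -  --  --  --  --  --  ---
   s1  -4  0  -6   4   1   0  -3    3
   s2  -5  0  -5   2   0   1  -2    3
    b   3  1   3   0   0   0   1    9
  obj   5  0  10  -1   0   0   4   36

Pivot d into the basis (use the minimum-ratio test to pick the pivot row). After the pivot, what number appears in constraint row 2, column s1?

Ratio test on column d — row 1: 3/4 = 3/4; row 2: 3/2 = 3/2; row 3: entry 0 ≤ 0. Minimum is 3/4 at row 1 (s1 leaves); pivot element 4.
Divide row 1 by 4; eliminate column d from the other rows.
Row 2 update in column s1: 0 − 2·(1/4) = -1/2.

-1/2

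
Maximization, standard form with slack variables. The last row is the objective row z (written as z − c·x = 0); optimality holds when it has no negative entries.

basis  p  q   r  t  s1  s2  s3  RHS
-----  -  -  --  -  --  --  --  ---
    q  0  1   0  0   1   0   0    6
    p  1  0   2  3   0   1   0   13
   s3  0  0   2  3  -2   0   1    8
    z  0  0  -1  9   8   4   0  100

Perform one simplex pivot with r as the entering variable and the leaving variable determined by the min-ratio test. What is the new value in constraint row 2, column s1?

2

Ratio test on column r — row 1: entry 0 ≤ 0; row 2: 13/2 = 13/2; row 3: 8/2 = 4. Minimum is 4 at row 3 (s3 leaves); pivot element 2.
Divide row 3 by 2; eliminate column r from the other rows.
Row 2 update in column s1: 0 − 2·(-1) = 2.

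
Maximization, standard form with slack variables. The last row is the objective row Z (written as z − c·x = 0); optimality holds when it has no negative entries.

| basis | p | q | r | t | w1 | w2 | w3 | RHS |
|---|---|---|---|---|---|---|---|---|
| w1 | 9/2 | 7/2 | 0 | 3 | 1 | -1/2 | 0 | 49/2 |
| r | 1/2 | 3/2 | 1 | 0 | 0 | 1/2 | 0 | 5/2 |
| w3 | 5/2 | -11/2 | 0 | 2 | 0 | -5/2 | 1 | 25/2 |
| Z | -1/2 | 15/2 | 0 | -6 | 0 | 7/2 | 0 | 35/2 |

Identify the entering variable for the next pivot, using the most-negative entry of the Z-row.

Negative Z-row entries: p: -1/2, t: -6.
The most negative is -6 in column t, so t enters.

t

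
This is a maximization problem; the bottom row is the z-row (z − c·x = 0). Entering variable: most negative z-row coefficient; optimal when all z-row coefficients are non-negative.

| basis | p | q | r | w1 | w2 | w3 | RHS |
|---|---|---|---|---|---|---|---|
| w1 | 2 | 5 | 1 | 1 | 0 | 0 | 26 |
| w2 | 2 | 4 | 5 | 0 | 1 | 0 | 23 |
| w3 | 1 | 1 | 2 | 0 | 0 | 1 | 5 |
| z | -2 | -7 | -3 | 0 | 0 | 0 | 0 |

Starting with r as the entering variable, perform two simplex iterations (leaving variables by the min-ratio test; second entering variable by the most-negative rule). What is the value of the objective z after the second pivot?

Ratio test on column r — row 1: 26/1 = 26; row 2: 23/5 = 23/5; row 3: 5/2 = 5/2. Minimum is 5/2 at row 3 (w3 leaves); pivot element 2.
Pivot on row 3; the z-row RHS becomes 0 − (-3)·(5/2) = 15/2.
Next entering variable (most negative z-row entry -11/2): q.
Ratio test on column q — row 1: (47/2)/(9/2) = 47/9; row 2: (21/2)/(3/2) = 7; row 3: (5/2)/(1/2) = 5. Minimum is 5 at row 3 (r leaves); pivot element 1/2.
After the second pivot the z-row RHS is 15/2 − (-11/2)·5 = 35.

35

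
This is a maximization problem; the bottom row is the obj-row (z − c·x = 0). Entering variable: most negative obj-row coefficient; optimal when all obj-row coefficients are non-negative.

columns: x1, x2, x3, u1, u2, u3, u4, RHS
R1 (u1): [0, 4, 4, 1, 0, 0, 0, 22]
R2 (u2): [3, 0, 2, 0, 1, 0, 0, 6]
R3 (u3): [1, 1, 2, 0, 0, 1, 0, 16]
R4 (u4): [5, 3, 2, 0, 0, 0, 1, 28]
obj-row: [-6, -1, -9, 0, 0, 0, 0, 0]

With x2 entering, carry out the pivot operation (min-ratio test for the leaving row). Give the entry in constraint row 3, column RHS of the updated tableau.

Ratio test on column x2 — row 1: 22/4 = 11/2; row 2: entry 0 ≤ 0; row 3: 16/1 = 16; row 4: 28/3 = 28/3. Minimum is 11/2 at row 1 (u1 leaves); pivot element 4.
Divide row 1 by 4; eliminate column x2 from the other rows.
Row 3 update in column RHS: 16 − 1·(11/2) = 21/2.

21/2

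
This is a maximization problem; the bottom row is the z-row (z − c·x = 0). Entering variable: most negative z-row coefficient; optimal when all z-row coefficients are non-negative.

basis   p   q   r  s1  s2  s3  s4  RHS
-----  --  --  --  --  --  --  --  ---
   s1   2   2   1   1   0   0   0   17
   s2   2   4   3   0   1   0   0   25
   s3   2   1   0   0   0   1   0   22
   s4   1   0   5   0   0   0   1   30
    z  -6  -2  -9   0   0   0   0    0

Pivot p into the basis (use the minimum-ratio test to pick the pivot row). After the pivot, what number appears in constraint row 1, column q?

1

Ratio test on column p — row 1: 17/2 = 17/2; row 2: 25/2 = 25/2; row 3: 22/2 = 11; row 4: 30/1 = 30. Minimum is 17/2 at row 1 (s1 leaves); pivot element 2.
Divide row 1 by 2; eliminate column p from the other rows.
In the new row 1, the q entry is the old entry divided by the pivot: 2/2 = 1.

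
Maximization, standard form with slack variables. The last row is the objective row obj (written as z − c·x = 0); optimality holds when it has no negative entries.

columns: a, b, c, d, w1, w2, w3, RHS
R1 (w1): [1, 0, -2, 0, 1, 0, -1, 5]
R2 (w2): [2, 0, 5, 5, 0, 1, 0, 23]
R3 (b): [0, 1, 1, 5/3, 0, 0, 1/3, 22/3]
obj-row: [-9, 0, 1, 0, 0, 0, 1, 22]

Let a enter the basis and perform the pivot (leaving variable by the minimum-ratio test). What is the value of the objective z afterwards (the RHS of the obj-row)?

67

Ratio test on column a — row 1: 5/1 = 5; row 2: 23/2 = 23/2; row 3: entry 0 ≤ 0. Minimum is 5 at row 1 (w1 leaves); pivot element 1.
Pivot on row 1; the obj-row RHS becomes 22 − (-9)·5 = 67.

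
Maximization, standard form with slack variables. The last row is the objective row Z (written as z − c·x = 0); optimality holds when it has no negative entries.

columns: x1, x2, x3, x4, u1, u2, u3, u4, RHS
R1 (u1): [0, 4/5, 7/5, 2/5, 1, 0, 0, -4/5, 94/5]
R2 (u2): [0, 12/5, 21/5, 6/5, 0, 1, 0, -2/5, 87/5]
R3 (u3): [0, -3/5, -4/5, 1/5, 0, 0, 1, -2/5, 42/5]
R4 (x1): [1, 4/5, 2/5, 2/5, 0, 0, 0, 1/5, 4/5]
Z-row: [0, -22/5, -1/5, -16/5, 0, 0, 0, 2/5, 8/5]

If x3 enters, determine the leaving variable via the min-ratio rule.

x1

Column x3 entries and ratios — u1: (94/5)/(7/5) = 94/7; u2: (87/5)/(21/5) = 29/7; u3: -4/5 ≤ 0, skip; x1: (4/5)/(2/5) = 2.
Smallest ratio is 2 in the row of x1, so x1 leaves.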